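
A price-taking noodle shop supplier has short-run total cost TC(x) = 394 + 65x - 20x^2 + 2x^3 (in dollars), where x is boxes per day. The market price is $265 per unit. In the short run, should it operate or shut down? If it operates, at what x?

Variable cost is VC = 65x - 20x^2 + 2x^3, so AVC = VC/x = 65 - 20x + 2x^2 and MC = dTC/dx = 65 - 40x + 6x^2.
AVC hits its minimum where MC = AVC, at x = 5, giving min AVC = 65 - 20·5 + 2·5^2 = $15.
Since P = $265 ≥ min AVC = $15, price covers variable cost and the firm should produce.
Set P = MC: 265 = 65 - 40x + 6x^2 → -200 - 40x + 6x^2 = 0. The roots are x = -10/3 and x = 10; the profit-maximizing output is on the rising part of MC, so x* = 10.
Check: AVC at x = 10 is $65 ≤ P, so revenue covers variable cost.
Profit = P·x − TC = 265·10 − 1044 = $1606.

Produce at x = 10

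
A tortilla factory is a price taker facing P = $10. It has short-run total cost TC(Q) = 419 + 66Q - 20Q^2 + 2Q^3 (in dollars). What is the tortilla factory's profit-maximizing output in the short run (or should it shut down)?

Shut down

Strip out fixed cost: VC = 66Q - 20Q^2 + 2Q^3. Then AVC = 66 - 20Q + 2Q^2 and MC = 66 - 40Q + 6Q^2.
AVC hits its minimum where MC = AVC, at Q = 5, giving min AVC = 66 - 20·5 + 2·5^2 = $16.
Since P = $10 < min AVC = $16, price fails to cover variable cost at any output.
Shutting down limits the loss to fixed cost, $419.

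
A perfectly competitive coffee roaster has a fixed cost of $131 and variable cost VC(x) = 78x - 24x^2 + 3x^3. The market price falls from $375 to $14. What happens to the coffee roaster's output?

MC = 78 - 48x + 9x^2; the shutdown threshold is min AVC = $30 (at x = 4).
At P = $375 ≥ min AVC, set P = MC on the rising branch: x = 9.
At P = $14 < min AVC = $30, price no longer covers variable cost at any output, so the firm shuts down: x = 0.

Output falls from 9 to 0 (the firm shuts down)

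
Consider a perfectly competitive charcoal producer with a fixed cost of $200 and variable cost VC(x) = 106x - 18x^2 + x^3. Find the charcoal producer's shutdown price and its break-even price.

AVC = 106 - 18x + x^2; minimized at x = 9, giving min AVC = $25. That is the shutdown price.
ATC = 200/x + 106 - 18x + x^2. Setting dATC/dx = −200/x^2 − 18 + 2x = 0 gives x = 10 (since 2·10^3 − 18·10^2 = 200).
min ATC = 200/10 + 106 − 18·10 + 10^2 = $46. That is the break-even price.
For $25 ≤ P < $46 the firm produces at a loss; below $25 it shuts down.

Shutdown price = $25; break-even price = $46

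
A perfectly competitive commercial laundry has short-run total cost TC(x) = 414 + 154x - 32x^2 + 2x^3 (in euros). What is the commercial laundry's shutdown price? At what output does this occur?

€26 per unit, at x = 8

The firm shuts down when price falls below the minimum of average variable cost. AVC = VC/x = 154 - 32x + 2x^2.
dAVC/dx = -32 + 4x = 0 gives x = 8. min AVC = 154 - 32·8 + 2·8^2 = 26.
The firm shuts down for any P below €26.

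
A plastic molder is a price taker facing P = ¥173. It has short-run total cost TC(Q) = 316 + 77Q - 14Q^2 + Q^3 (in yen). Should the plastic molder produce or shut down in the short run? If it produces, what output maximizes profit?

Produce at Q = 12

Variable cost is VC = 77Q - 14Q^2 + Q^3, so AVC = VC/Q = 77 - 14Q + Q^2 and MC = dTC/dQ = 77 - 28Q + 3Q^2.
The AVC parabola has its vertex at Q = 14/2 = 7, where AVC = 77 - 14·7 + 7^2 = ¥28.
P = ¥173 exceeds min AVC = ¥28, so the firm stays open.
Solving P = MC: -96 - 28Q + 3Q^2 = 0 ⇒ Q = -8/3 or 12. On the upward-sloping branch, Q* = 12.
Check: AVC at Q = 12 is ¥53 ≤ P, so revenue covers variable cost.
Profit = P·Q − TC = 173·12 − 952 = ¥1124.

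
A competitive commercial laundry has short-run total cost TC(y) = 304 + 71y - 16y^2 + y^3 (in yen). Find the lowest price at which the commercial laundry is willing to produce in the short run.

The shutdown price is the minimum of AVC. VC = 71y - 16y^2 + y^3, so AVC = 71 - 16y + y^2.
dAVC/dy = -16 + 2y = 0 gives y = 8. min AVC = 71 - 16·8 + 8^2 = 7.
The firm shuts down for any P below ¥7.

¥7 per unit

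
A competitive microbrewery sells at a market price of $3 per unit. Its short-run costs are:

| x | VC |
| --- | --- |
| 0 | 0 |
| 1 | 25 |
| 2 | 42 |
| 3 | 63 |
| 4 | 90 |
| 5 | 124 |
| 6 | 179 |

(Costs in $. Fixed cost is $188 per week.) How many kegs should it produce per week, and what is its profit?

Tabulate TR − TC: x=0: -188; x=1: -210; x=2: -224; x=3: -242; x=4: -266; x=5: -297; x=6: -349.
Profit is highest at x = 0. Equivalently, the lowest AVC in the table is 42/2 ≈ $21 at x = 2, and P = $3 falls below it — price never covers variable cost, so the firm shuts down and loses only its fixed cost.

x = 0 (shut down); profit = -$188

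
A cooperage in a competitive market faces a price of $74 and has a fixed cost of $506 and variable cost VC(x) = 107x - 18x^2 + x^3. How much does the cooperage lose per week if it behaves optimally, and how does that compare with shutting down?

Profit = -$22 at x = 11

AVC = 107 - 18x + x^2; min AVC = $26 at x = 9. Since P = $74 ≥ min AVC, the firm produces.
With MC = 107 - 36x + 3x^2, P = MC on the upward-sloping part at x* = 11.
TR = 74·11 = 814. TC = 506 + 330 = 836. Profit = 814 − 836 = -$22.
By producing, the firm covers all variable cost plus $484 of fixed cost; shutting down would lose the full $506.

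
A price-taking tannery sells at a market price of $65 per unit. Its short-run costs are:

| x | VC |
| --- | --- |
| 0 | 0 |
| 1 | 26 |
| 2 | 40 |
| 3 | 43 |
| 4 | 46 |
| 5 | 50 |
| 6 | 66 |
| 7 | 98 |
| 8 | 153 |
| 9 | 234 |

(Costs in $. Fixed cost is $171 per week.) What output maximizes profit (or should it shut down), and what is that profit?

x = 8; profit = $196

Tabulate TR − TC: x=0: -171; x=1: -132; x=2: -81; x=3: -19; x=4: 43; x=5: 104; x=6: 153; x=7: 186; x=8: 196; x=9: 180.
Profit is maximized at x = 8. AVC there is 153/8 = $19.12 ≤ P, so producing beats shutting down (which would give -$171).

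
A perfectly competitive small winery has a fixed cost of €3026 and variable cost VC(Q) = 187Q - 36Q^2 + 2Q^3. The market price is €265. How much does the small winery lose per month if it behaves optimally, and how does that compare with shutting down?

AVC = 187 - 36Q + 2Q^2 has its minimum €25 at Q = 9; price €265 clears that bar, so the firm operates.
MC = 187 - 72Q + 6Q^2. Setting P = MC and taking the root on the rising branch gives Q* = 13.
TR = 265·13 = 3445. TC = 3026 + 741 = 3767. Profit = 3445 − 3767 = -€322.
That loss of €322 beats the €3026 the firm would lose by shutting down; producing recovers €2704 of fixed cost.

Profit = -€322 at Q = 13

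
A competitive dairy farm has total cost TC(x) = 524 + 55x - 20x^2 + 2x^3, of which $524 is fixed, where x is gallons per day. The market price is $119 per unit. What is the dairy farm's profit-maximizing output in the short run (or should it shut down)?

Produce at x = 8

Variable cost is VC = 55x - 20x^2 + 2x^3, so AVC = VC/x = 55 - 20x + 2x^2 and MC = dTC/dx = 55 - 40x + 6x^2.
AVC hits its minimum where MC = AVC, at x = 5, giving min AVC = 55 - 20·5 + 2·5^2 = $5.
Since P = $119 ≥ min AVC = $5, price covers variable cost and the firm should produce.
P = MC gives -64 - 40x + 6x^2 = 0, with roots -4/3 and 8. Take the larger (rising MC): x* = 8.
Check: AVC at x = 8 is $23 ≤ P, so revenue covers variable cost.
Profit = P·x − TC = 119·8 − 708 = $244.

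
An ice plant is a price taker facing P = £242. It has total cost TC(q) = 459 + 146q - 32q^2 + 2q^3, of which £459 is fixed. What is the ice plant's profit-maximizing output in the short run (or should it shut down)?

From TC, MC = TC'(q) = 146 - 64q + 6q^2 and AVC = VC/q = 146 - 32q + 2q^2.
AVC hits its minimum where MC = AVC, at q = 8, giving min AVC = 146 - 32·8 + 2·8^2 = £18.
P = £242 exceeds min AVC = £18, so the firm stays open.
Set P = MC: 242 = 146 - 64q + 6q^2 → -96 - 64q + 6q^2 = 0. The roots are q = -4/3 and q = 12; the profit-maximizing output is on the rising part of MC, so q* = 12.
Check: AVC at q = 12 is £50 ≤ P, so revenue covers variable cost.
Profit = P·q − TC = 242·12 − 1059 = £1845.

Produce at q = 12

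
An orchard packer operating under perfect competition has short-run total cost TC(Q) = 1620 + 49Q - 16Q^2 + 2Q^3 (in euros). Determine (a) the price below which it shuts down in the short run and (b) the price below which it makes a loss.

Shutdown price = min AVC. AVC = 49 - 16Q + 2Q^2, with vertex at Q = 4 and minimum €17.
ATC = 1620/Q + 49 - 16Q + 2Q^2. Setting dATC/dQ = −1620/Q^2 − 16 + 4Q = 0 gives Q = 9 (since 4·9^3 − 16·9^2 = 1620).
min ATC = 1620/9 + 49 − 16·9 + 2·9^2 = €247. That is the break-even price.
For €17 ≤ P < €247 the firm produces at a loss; below €17 it shuts down.

Shutdown price = €17; break-even price = €247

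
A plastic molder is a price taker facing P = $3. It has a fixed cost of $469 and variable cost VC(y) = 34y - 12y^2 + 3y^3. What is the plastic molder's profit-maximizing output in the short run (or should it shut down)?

Variable cost is VC = 34y - 12y^2 + 3y^3, so AVC = VC/y = 34 - 12y + 3y^2 and MC = dTC/dy = 34 - 24y + 9y^2.
AVC hits its minimum where MC = AVC, at y = 2, giving min AVC = 34 - 12·2 + 3·2^2 = $22.
Since P = $3 < min AVC = $22, price fails to cover variable cost at any output.
The firm minimizes its loss by shutting down and losing only its fixed cost of $469.

Shut down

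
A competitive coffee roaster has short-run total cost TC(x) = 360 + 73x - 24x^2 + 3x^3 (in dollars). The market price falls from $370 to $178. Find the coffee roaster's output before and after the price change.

MC = 73 - 48x + 9x^2; the shutdown threshold is min AVC = $25 (at x = 4).
At P = $370 ≥ min AVC, set P = MC on the rising branch: x = 9.
At P = $178 ≥ min AVC, set P = MC: x = 7. The firm stays open but cuts output.

Output falls from 9 to 7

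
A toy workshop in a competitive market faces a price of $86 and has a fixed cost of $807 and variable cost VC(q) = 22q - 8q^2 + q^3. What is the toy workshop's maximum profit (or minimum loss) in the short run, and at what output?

AVC = 22 - 8q + q^2 has its minimum $6 at q = 4; price $86 clears that bar, so the firm operates.
MC = 22 - 16q + 3q^2. Setting P = MC and taking the root on the rising branch gives q* = 8.
TR = 86·8 = 688. TC = 807 + 176 = 983. Profit = 688 − 983 = -$295.
That loss of $295 beats the $807 the firm would lose by shutting down; producing recovers $512 of fixed cost.

Profit = -$295 at q = 8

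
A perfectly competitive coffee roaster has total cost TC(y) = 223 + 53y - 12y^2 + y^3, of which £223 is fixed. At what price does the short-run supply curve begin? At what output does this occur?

£17 per unit, at y = 6

Short-run supply begins at min AVC. From VC = 53y - 12y^2 + y^3, AVC = 53 - 12y + y^2.
dAVC/dy = -12 + 2y = 0 gives y = 6. min AVC = 53 - 12·6 + 6^2 = 17.
The firm shuts down for any P below £17.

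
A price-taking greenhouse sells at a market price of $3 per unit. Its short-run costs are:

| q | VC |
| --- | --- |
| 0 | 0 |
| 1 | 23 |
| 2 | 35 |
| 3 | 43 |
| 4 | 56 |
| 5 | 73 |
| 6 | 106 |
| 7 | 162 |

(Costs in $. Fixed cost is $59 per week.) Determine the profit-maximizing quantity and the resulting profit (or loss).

Profit at each row (π = 3q − TC): q=0: -59; q=1: -79; q=2: -88; q=3: -93; q=4: -103; q=5: -117; q=6: -147; q=7: -200.
Profit is highest at q = 0. Equivalently, the lowest AVC in the table is 56/4 ≈ $14 at q = 4, and P = $3 falls below it — price never covers variable cost, so the firm shuts down and loses only its fixed cost.

q = 0 (shut down); profit = -$59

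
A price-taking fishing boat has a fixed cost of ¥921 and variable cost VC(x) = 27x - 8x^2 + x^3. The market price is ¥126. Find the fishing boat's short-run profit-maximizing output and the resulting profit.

Profit = -¥111 at x = 9

AVC = 27 - 8x + x^2 has its minimum ¥11 at x = 4; price ¥126 clears that bar, so the firm operates.
MC = 27 - 16x + 3x^2. Setting P = MC and taking the root on the rising branch gives x* = 9.
TR = 126·9 = 1134. TC = 921 + 324 = 1245. Profit = 1134 − 1245 = -¥111.
Shutting down would mean losing the fixed cost of ¥921, so operating at a loss of ¥111 is better by ¥810.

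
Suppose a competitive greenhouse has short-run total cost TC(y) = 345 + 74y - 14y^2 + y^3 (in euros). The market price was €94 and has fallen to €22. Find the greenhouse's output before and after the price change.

Output falls from 10 to 0 (the firm shuts down)

MC = 74 - 28y + 3y^2; the shutdown threshold is min AVC = €25 (at y = 7).
At P = €94 ≥ min AVC, set P = MC on the rising branch: y = 10.
At P = €22 < min AVC = €25, price no longer covers variable cost at any output, so the firm shuts down: y = 0.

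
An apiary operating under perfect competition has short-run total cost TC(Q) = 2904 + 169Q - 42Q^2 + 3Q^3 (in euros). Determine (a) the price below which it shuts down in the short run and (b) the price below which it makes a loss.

Shutdown price = €22; break-even price = €334

AVC = 169 - 42Q + 3Q^2; minimized at Q = 7, giving min AVC = €22. That is the shutdown price.
ATC = 2904/Q + 169 - 42Q + 3Q^2. Setting dATC/dQ = −2904/Q^2 − 42 + 6Q = 0 gives Q = 11 (since 6·11^3 − 42·11^2 = 2904).
min ATC = 2904/11 + 169 − 42·11 + 3·11^2 = €334. That is the break-even price.
For €22 ≤ P < €334 the firm produces at a loss; below €22 it shuts down.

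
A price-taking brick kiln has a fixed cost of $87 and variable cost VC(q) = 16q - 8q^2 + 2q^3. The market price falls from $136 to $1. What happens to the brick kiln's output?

Output falls from 6 to 0 (the firm shuts down)

AVC = 16 - 8q + 2q^2, minimized at q = 2 where min AVC = $8. MC = 16 - 16q + 6q^2.
At P = $136 ≥ min AVC, set P = MC on the rising branch: q = 6.
At P = $1 < min AVC = $8, price no longer covers variable cost at any output, so the firm shuts down: q = 0.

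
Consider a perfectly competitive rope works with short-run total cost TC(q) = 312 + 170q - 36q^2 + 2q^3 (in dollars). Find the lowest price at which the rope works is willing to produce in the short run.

$8 per unit

The shutdown price is the minimum of AVC. VC = 170q - 36q^2 + 2q^3, so AVC = 170 - 36q + 2q^2.
At the minimum of AVC, MC = AVC. MC = 170 - 72q + 6q^2; setting MC = AVC gives 4q^2 - 36q = 0, so q = 9. min AVC = 8.
So the shutdown price is $8.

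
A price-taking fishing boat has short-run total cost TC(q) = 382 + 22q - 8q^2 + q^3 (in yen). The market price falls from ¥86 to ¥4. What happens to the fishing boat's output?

MC = 22 - 16q + 3q^2; the shutdown threshold is min AVC = ¥6 (at q = 4).
At P = ¥86 ≥ min AVC, set P = MC on the rising branch: q = 8.
At P = ¥4 < min AVC = ¥6, price no longer covers variable cost at any output, so the firm shuts down: q = 0.

Output falls from 8 to 0 (the firm shuts down)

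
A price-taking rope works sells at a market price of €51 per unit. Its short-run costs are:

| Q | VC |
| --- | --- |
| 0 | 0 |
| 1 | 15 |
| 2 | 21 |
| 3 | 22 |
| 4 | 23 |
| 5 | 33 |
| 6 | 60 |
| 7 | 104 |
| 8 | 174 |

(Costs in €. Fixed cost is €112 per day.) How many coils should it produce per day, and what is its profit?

Q = 7; profit = €141

Profit at each row (π = 51Q − TC): Q=0: -112; Q=1: -76; Q=2: -31; Q=3: 19; Q=4: 69; Q=5: 110; Q=6: 134; Q=7: 141; Q=8: 122.
Profit is maximized at Q = 7. AVC there is 104/7 = €14.86 ≤ P, so producing beats shutting down (which would give -€112).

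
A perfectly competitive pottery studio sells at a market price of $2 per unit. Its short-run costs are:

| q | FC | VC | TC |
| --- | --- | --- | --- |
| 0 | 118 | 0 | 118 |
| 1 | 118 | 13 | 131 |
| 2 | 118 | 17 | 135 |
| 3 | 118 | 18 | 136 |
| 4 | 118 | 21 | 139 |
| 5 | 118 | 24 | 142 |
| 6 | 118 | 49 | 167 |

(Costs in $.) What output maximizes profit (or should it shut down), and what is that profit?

q = 0 (shut down); profit = -$118

Tabulate TR − TC: q=0: -118; q=1: -129; q=2: -131; q=3: -130; q=4: -131; q=5: -132; q=6: -155.
Profit is highest at q = 0. Equivalently, the lowest AVC in the table is 24/5 ≈ $4.80 at q = 5, and P = $2 falls below it — price never covers variable cost, so the firm shuts down and loses only its fixed cost.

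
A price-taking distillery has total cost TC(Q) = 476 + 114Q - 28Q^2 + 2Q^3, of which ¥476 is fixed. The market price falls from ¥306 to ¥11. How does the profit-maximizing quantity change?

Output falls from 12 to 0 (the firm shuts down)

AVC = 114 - 28Q + 2Q^2, minimized at Q = 7 where min AVC = ¥16. MC = 114 - 56Q + 6Q^2.
With P = ¥306 above the shutdown price, P = MC gives Q = 12.
At P = ¥11 < min AVC = ¥16, price no longer covers variable cost at any output, so the firm shuts down: Q = 0.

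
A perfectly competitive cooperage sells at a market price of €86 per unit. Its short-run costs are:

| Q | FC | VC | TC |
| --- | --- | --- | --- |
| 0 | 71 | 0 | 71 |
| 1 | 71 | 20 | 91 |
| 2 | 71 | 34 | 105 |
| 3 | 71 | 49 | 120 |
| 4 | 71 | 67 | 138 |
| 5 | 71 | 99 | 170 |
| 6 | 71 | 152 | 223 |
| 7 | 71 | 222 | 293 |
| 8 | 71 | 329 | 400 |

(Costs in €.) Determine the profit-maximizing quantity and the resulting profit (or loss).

Q = 7; profit = €309

Tabulate TR − TC: Q=0: -71; Q=1: -5; Q=2: 67; Q=3: 138; Q=4: 206; Q=5: 260; Q=6: 293; Q=7: 309; Q=8: 288.
Profit is maximized at Q = 7. AVC there is 222/7 = €31.71 ≤ P, so producing beats shutting down (which would give -€71).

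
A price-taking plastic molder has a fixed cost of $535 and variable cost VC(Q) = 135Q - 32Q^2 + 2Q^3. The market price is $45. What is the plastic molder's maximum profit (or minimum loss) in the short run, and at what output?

AVC = 135 - 32Q + 2Q^2 has its minimum $7 at Q = 8; price $45 clears that bar, so the firm operates.
MC = 135 - 64Q + 6Q^2. Setting P = MC and taking the root on the rising branch gives Q* = 9.
TR = 45·9 = 405. TC = 535 + 81 = 616. Profit = 405 − 616 = -$211.
Shutting down would mean losing the fixed cost of $535, so operating at a loss of $211 is better by $324.

Profit = -$211 at Q = 9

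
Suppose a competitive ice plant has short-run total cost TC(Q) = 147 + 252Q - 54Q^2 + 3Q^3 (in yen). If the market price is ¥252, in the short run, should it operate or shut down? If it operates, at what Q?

Produce at Q = 12

Variable cost is VC = 252Q - 54Q^2 + 3Q^3, so AVC = VC/Q = 252 - 54Q + 3Q^2 and MC = dTC/dQ = 252 - 108Q + 9Q^2.
The AVC parabola has its vertex at Q = 54/6 = 9, where AVC = 252 - 54·9 + 3·9^2 = ¥9.
P = ¥252 exceeds min AVC = ¥9, so the firm stays open.
P = MC gives -108Q + 9Q^2 = 0, with roots 0 and 12. Take the larger (rising MC): Q* = 12.
Check: AVC at Q = 12 is ¥36 ≤ P, so revenue covers variable cost.
Profit = P·Q − TC = 252·12 − 579 = ¥2445.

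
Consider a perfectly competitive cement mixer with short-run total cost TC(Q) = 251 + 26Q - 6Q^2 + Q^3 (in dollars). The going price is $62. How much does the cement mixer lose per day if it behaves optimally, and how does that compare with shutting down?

AVC = 26 - 6Q + Q^2 has its minimum $17 at Q = 3; price $62 clears that bar, so the firm operates.
MC = 26 - 12Q + 3Q^2. Setting P = MC and taking the root on the rising branch gives Q* = 6.
TR = 62·6 = 372. TC = 251 + 156 = 407. Profit = 372 − 407 = -$35.
Shutting down would mean losing the fixed cost of $251, so operating at a loss of $35 is better by $216.

Profit = -$35 at Q = 6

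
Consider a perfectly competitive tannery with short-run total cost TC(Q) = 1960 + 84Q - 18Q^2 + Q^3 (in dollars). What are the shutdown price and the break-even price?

Shutdown price = $3; break-even price = $168

AVC = 84 - 18Q + Q^2; minimized at Q = 9, giving min AVC = $3. That is the shutdown price.
ATC = 1960/Q + 84 - 18Q + Q^2. Setting dATC/dQ = −1960/Q^2 − 18 + 2Q = 0 gives Q = 14 (since 2·14^3 − 18·14^2 = 1960).
min ATC = 1960/14 + 84 − 18·14 + 14^2 = $168. That is the break-even price.
Between these two prices the firm operates at a loss; above $168 it earns a profit.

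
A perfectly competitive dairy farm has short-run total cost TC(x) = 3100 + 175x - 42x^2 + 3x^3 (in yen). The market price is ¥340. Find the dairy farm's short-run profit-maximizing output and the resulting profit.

AVC = 175 - 42x + 3x^2 has its minimum ¥28 at x = 7; price ¥340 clears that bar, so the firm operates.
MC = 175 - 84x + 9x^2. Setting P = MC and taking the root on the rising branch gives x* = 11.
TR = 340·11 = 3740. TC = 3100 + 836 = 3936. Profit = 3740 − 3936 = -¥196.
By producing, the firm covers all variable cost plus ¥2904 of fixed cost; shutting down would lose the full ¥3100.

Profit = -¥196 at x = 11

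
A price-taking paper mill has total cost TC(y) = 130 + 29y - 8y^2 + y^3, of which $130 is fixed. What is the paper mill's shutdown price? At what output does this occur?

Short-run supply begins at min AVC. From VC = 29y - 8y^2 + y^3, AVC = 29 - 8y + y^2.
dAVC/dy = -8 + 2y = 0 gives y = 4. min AVC = 29 - 8·4 + 4^2 = 13.
So the shutdown price is $13.

$13 per unit, at y = 4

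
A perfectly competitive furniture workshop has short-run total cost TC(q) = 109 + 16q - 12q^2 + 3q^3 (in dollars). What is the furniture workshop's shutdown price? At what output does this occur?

$4 per unit, at q = 2

The shutdown price is the minimum of AVC. VC = 16q - 12q^2 + 3q^3, so AVC = 16 - 12q + 3q^2.
dAVC/dq = -12 + 6q = 0 gives q = 2. min AVC = 16 - 12·2 + 3·2^2 = 4.
The firm shuts down for any P below $4.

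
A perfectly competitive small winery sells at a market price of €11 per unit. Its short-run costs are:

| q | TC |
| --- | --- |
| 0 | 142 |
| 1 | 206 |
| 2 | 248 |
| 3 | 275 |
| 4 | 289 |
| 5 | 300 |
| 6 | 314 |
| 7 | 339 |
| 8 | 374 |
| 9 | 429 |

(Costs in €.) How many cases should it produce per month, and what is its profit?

Tabulate TR − TC: q=0: -142; q=1: -195; q=2: -226; q=3: -242; q=4: -245; q=5: -245; q=6: -248; q=7: -262; q=8: -286; q=9: -330.
Profit is highest at q = 0. Equivalently, the lowest AVC in the table is 197/7 ≈ €28.14 at q = 7, and P = €11 falls below it — price never covers variable cost, so the firm shuts down and loses only its fixed cost.

q = 0 (shut down); profit = -€142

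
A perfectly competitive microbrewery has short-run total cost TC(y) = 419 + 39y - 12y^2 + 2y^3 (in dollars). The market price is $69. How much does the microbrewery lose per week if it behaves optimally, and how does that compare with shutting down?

AVC = 39 - 12y + 2y^2; min AVC = $21 at y = 3. Since P = $69 ≥ min AVC, the firm produces.
With MC = 39 - 24y + 6y^2, P = MC on the upward-sloping part at y* = 5.
TR = 69·5 = 345. TC = 419 + 145 = 564. Profit = 345 − 564 = -$219.
That loss of $219 beats the $419 the firm would lose by shutting down; producing recovers $200 of fixed cost.

Profit = -$219 at y = 5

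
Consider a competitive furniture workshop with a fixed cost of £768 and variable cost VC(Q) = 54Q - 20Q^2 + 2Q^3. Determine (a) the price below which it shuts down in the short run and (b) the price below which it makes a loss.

Shutdown price = £4; break-even price = £118

AVC = 54 - 20Q + 2Q^2; minimized at Q = 5, giving min AVC = £4. That is the shutdown price.
ATC = 768/Q + 54 - 20Q + 2Q^2. Setting dATC/dQ = −768/Q^2 − 20 + 4Q = 0 gives Q = 8 (since 4·8^3 − 20·8^2 = 768).
min ATC = 768/8 + 54 − 20·8 + 2·8^2 = £118. That is the break-even price.
For £4 ≤ P < £118 the firm produces at a loss; below £4 it shuts down.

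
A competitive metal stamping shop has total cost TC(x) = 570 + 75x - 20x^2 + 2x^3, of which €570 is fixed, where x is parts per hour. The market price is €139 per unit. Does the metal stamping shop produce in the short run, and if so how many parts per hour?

Produce at x = 8

From TC, MC = TC'(x) = 75 - 40x + 6x^2 and AVC = VC/x = 75 - 20x + 2x^2.
AVC hits its minimum where MC = AVC, at x = 5, giving min AVC = 75 - 20·5 + 2·5^2 = €25.
Because €139 ≥ €25, revenue can cover variable cost; the firm operates.
Set P = MC: 139 = 75 - 40x + 6x^2 → -64 - 40x + 6x^2 = 0. The roots are x = -4/3 and x = 8; the profit-maximizing output is on the rising part of MC, so x* = 8.
Check: AVC at x = 8 is €43 ≤ P, so revenue covers variable cost.
Profit = P·x − TC = 139·8 − 914 = €198.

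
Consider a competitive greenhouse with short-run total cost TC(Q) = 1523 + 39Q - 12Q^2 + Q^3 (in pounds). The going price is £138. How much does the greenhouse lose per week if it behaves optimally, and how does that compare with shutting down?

Profit = -£313 at Q = 11

AVC = 39 - 12Q + Q^2; min AVC = £3 at Q = 6. Since P = £138 ≥ min AVC, the firm produces.
With MC = 39 - 24Q + 3Q^2, P = MC on the upward-sloping part at Q* = 11.
TR = 138·11 = 1518. TC = 1523 + 308 = 1831. Profit = 1518 − 1831 = -£313.
By producing, the firm covers all variable cost plus £1210 of fixed cost; shutting down would lose the full £1523.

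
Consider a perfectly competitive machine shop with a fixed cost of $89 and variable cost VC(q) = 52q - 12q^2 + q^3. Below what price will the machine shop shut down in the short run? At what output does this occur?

$16 per unit, at q = 6

The firm shuts down when price falls below the minimum of average variable cost. AVC = VC/q = 52 - 12q + q^2.
dAVC/dq = -12 + 2q = 0 gives q = 6. min AVC = 52 - 12·6 + 6^2 = 16.
For P < $16 the firm produces nothing.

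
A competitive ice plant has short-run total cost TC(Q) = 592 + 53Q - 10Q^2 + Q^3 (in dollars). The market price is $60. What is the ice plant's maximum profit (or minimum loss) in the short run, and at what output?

Profit = -$396 at Q = 7

AVC = 53 - 10Q + Q^2; min AVC = $28 at Q = 5. Since P = $60 ≥ min AVC, the firm produces.
MC = 53 - 20Q + 3Q^2. Setting P = MC and taking the root on the rising branch gives Q* = 7.
TR = 60·7 = 420. TC = 592 + 224 = 816. Profit = 420 − 816 = -$396.
Shutting down would mean losing the fixed cost of $592, so operating at a loss of $396 is better by $196.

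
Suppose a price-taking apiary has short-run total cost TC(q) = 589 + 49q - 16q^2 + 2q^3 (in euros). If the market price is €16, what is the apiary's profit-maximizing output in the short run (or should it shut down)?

Shut down

Variable cost is VC = 49q - 16q^2 + 2q^3, so AVC = VC/q = 49 - 16q + 2q^2 and MC = dTC/dq = 49 - 32q + 6q^2.
AVC is minimized where dAVC/dq = -16 + 4q = 0, at q = 4; min AVC = 49 - 16·4 + 2·4^2 = €17.
P = €16 lies below min AVC = €17; no output level covers variable cost.
Best response: produce nothing and absorb the €589 fixed cost.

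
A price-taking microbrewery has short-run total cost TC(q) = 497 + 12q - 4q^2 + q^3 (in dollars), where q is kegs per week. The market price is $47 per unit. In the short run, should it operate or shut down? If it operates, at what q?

Produce at q = 5

Strip out fixed cost: VC = 12q - 4q^2 + q^3. Then AVC = 12 - 4q + q^2 and MC = 12 - 8q + 3q^2.
AVC is minimized where dAVC/dq = -4 + 2q = 0, at q = 2; min AVC = 12 - 4·2 + 2^2 = $8.
Since P = $47 ≥ min AVC = $8, price covers variable cost and the firm should produce.
P = MC gives -35 - 8q + 3q^2 = 0, with roots -7/3 and 5. Take the larger (rising MC): q* = 5.
Check: AVC at q = 5 is $17 ≤ P, so revenue covers variable cost.
Profit = P·q − TC = 47·5 − 582 = -$347, a loss, but smaller than the $497 fixed cost the firm would lose by shutting down.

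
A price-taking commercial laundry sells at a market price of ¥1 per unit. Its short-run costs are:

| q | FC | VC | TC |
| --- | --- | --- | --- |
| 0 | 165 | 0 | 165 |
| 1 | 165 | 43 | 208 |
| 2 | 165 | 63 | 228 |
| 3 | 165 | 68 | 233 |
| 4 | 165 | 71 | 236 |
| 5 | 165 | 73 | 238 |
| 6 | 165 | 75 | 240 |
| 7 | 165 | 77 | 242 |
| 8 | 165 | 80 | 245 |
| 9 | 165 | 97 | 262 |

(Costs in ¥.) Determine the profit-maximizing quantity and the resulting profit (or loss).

q = 0 (shut down); profit = -¥165

Profit at each row (π = 1q − TC): q=0: -165; q=1: -207; q=2: -226; q=3: -230; q=4: -232; q=5: -233; q=6: -234; q=7: -235; q=8: -237; q=9: -253.
Profit is highest at q = 0. Equivalently, the lowest AVC in the table is 80/8 ≈ ¥10 at q = 8, and P = ¥1 falls below it — price never covers variable cost, so the firm shuts down and loses only its fixed cost.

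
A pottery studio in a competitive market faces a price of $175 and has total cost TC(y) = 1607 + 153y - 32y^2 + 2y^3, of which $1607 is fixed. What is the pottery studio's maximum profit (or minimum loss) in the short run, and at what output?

Profit = -$155 at y = 11

AVC = 153 - 32y + 2y^2; min AVC = $25 at y = 8. Since P = $175 ≥ min AVC, the firm produces.
MC = 153 - 64y + 6y^2. Setting P = MC and taking the root on the rising branch gives y* = 11.
TR = 175·11 = 1925. TC = 1607 + 473 = 2080. Profit = 1925 − 2080 = -$155.
That loss of $155 beats the $1607 the firm would lose by shutting down; producing recovers $1452 of fixed cost.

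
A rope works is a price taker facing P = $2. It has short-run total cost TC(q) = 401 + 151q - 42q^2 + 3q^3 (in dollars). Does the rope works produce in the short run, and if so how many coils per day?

Shut down

Variable cost is VC = 151q - 42q^2 + 3q^3, so AVC = VC/q = 151 - 42q + 3q^2 and MC = dTC/dq = 151 - 84q + 9q^2.
AVC hits its minimum where MC = AVC, at q = 7, giving min AVC = 151 - 42·7 + 3·7^2 = $4.
P = $2 lies below min AVC = $4; no output level covers variable cost.
The firm minimizes its loss by shutting down and losing only its fixed cost of $401.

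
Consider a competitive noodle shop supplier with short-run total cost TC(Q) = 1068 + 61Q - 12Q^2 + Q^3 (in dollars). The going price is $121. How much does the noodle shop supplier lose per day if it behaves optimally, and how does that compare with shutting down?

AVC = 61 - 12Q + Q^2 has its minimum $25 at Q = 6; price $121 clears that bar, so the firm operates.
With MC = 61 - 24Q + 3Q^2, P = MC on the upward-sloping part at Q* = 10.
TR = 121·10 = 1210. TC = 1068 + 410 = 1478. Profit = 1210 − 1478 = -$268.
By producing, the firm covers all variable cost plus $800 of fixed cost; shutting down would lose the full $1068.

Profit = -$268 at Q = 10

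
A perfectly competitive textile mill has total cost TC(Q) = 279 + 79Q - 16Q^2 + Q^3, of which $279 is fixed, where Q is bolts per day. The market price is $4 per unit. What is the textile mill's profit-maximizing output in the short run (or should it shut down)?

Variable cost is VC = 79Q - 16Q^2 + Q^3, so AVC = VC/Q = 79 - 16Q + Q^2 and MC = dTC/dQ = 79 - 32Q + 3Q^2.
AVC is minimized where dAVC/dQ = -16 + 2Q = 0, at Q = 8; min AVC = 79 - 16·8 + 8^2 = $15.
Since P = $4 < min AVC = $15, price fails to cover variable cost at any output.
Shutting down limits the loss to fixed cost, $279.

Shut down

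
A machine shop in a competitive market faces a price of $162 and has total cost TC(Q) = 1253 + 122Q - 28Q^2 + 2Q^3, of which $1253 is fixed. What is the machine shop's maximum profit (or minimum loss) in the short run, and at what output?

Profit = -$53 at Q = 10

AVC = 122 - 28Q + 2Q^2; min AVC = $24 at Q = 7. Since P = $162 ≥ min AVC, the firm produces.
With MC = 122 - 56Q + 6Q^2, P = MC on the upward-sloping part at Q* = 10.
TR = 162·10 = 1620. TC = 1253 + 420 = 1673. Profit = 1620 − 1673 = -$53.
Shutting down would mean losing the fixed cost of $1253, so operating at a loss of $53 is better by $1200.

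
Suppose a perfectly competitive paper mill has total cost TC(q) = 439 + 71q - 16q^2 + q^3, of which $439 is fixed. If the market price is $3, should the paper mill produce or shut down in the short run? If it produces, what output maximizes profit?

Strip out fixed cost: VC = 71q - 16q^2 + q^3. Then AVC = 71 - 16q + q^2 and MC = 71 - 32q + 3q^2.
AVC is minimized where dAVC/dq = -16 + 2q = 0, at q = 8; min AVC = 71 - 16·8 + 8^2 = $7.
P = $3 lies below min AVC = $7; no output level covers variable cost.
The firm minimizes its loss by shutting down and losing only its fixed cost of $439.

Shut down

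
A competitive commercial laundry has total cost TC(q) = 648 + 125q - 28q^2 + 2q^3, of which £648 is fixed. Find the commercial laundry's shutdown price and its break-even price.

Shutdown price = £27; break-even price = £107

AVC = 125 - 28q + 2q^2; minimized at q = 7, giving min AVC = £27. That is the shutdown price.
ATC = 648/q + 125 - 28q + 2q^2. Setting dATC/dq = −648/q^2 − 28 + 4q = 0 gives q = 9 (since 4·9^3 − 28·9^2 = 648).
min ATC = 648/9 + 125 − 28·9 + 2·9^2 = £107. That is the break-even price.
Between these two prices the firm operates at a loss; above £107 it earns a profit.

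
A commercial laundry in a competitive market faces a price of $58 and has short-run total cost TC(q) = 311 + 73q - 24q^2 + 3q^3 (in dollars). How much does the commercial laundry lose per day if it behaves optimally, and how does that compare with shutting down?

Profit = -$161 at q = 5

AVC = 73 - 24q + 3q^2 has its minimum $25 at q = 4; price $58 clears that bar, so the firm operates.
MC = 73 - 48q + 9q^2. Setting P = MC and taking the root on the rising branch gives q* = 5.
TR = 58·5 = 290. TC = 311 + 140 = 451. Profit = 290 − 451 = -$161.
Shutting down would mean losing the fixed cost of $311, so operating at a loss of $161 is better by $150.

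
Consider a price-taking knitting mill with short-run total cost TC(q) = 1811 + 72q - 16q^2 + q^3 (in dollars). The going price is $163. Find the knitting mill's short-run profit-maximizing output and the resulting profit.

Profit = -$121 at q = 13

AVC = 72 - 16q + q^2; min AVC = $8 at q = 8. Since P = $163 ≥ min AVC, the firm produces.
MC = 72 - 32q + 3q^2. Setting P = MC and taking the root on the rising branch gives q* = 13.
TR = 163·13 = 2119. TC = 1811 + 429 = 2240. Profit = 2119 − 2240 = -$121.
By producing, the firm covers all variable cost plus $1690 of fixed cost; shutting down would lose the full $1811.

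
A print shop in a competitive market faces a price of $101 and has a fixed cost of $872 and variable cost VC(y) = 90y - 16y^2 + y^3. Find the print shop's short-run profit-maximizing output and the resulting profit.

Profit = -$146 at y = 11

AVC = 90 - 16y + y^2; min AVC = $26 at y = 8. Since P = $101 ≥ min AVC, the firm produces.
With MC = 90 - 32y + 3y^2, P = MC on the upward-sloping part at y* = 11.
TR = 101·11 = 1111. TC = 872 + 385 = 1257. Profit = 1111 − 1257 = -$146.
Shutting down would mean losing the fixed cost of $872, so operating at a loss of $146 is better by $726.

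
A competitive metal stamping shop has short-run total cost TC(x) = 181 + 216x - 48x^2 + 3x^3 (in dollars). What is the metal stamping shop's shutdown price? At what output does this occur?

$24 per unit, at x = 8

The firm shuts down when price falls below the minimum of average variable cost. AVC = VC/x = 216 - 48x + 3x^2.
At the minimum of AVC, MC = AVC. MC = 216 - 96x + 9x^2; setting MC = AVC gives 6x^2 - 48x = 0, so x = 8. min AVC = 24.
The firm shuts down for any P below $24.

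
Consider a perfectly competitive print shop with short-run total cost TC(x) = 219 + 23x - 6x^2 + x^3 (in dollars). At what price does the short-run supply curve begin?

The firm shuts down when price falls below the minimum of average variable cost. AVC = VC/x = 23 - 6x + x^2.
At the minimum of AVC, MC = AVC. MC = 23 - 12x + 3x^2; setting MC = AVC gives 2x^2 - 6x = 0, so x = 3. min AVC = 14.
So the shutdown price is $14.

$14 per unit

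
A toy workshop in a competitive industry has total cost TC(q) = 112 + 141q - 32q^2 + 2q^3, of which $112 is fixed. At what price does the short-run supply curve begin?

$13 per unit

The firm shuts down when price falls below the minimum of average variable cost. AVC = VC/q = 141 - 32q + 2q^2.
At the minimum of AVC, MC = AVC. MC = 141 - 64q + 6q^2; setting MC = AVC gives 4q^2 - 32q = 0, so q = 8. min AVC = 13.
So the shutdown price is $13.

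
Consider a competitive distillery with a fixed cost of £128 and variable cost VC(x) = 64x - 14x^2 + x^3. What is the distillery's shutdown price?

£15 per unit

The firm shuts down when price falls below the minimum of average variable cost. AVC = VC/x = 64 - 14x + x^2.
dAVC/dx = -14 + 2x = 0 gives x = 7. min AVC = 64 - 14·7 + 7^2 = 15.
The firm shuts down for any P below £15.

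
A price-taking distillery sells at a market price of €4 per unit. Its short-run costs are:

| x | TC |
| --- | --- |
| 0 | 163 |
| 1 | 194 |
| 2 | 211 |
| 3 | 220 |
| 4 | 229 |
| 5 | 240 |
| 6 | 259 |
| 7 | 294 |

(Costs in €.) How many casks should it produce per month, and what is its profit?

Tabulate TR − TC: x=0: -163; x=1: -190; x=2: -203; x=3: -208; x=4: -213; x=5: -220; x=6: -235; x=7: -266.
Profit is highest at x = 0. Equivalently, the lowest AVC in the table is 77/5 ≈ €15.40 at x = 5, and P = €4 falls below it — price never covers variable cost, so the firm shuts down and loses only its fixed cost.

x = 0 (shut down); profit = -€163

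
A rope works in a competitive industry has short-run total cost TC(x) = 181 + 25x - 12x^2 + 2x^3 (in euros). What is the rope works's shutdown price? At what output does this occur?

€7 per unit, at x = 3

The shutdown price is the minimum of AVC. VC = 25x - 12x^2 + 2x^3, so AVC = 25 - 12x + 2x^2.
dAVC/dx = -12 + 4x = 0 gives x = 3. min AVC = 25 - 12·3 + 2·3^2 = 7.
For P < €7 the firm produces nothing.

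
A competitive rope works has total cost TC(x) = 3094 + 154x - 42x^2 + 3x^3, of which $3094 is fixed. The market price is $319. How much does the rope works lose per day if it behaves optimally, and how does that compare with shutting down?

Profit = -$190 at x = 11

AVC = 154 - 42x + 3x^2; min AVC = $7 at x = 7. Since P = $319 ≥ min AVC, the firm produces.
MC = 154 - 84x + 9x^2. Setting P = MC and taking the root on the rising branch gives x* = 11.
TR = 319·11 = 3509. TC = 3094 + 605 = 3699. Profit = 3509 − 3699 = -$190.
Shutting down would mean losing the fixed cost of $3094, so operating at a loss of $190 is better by $2904.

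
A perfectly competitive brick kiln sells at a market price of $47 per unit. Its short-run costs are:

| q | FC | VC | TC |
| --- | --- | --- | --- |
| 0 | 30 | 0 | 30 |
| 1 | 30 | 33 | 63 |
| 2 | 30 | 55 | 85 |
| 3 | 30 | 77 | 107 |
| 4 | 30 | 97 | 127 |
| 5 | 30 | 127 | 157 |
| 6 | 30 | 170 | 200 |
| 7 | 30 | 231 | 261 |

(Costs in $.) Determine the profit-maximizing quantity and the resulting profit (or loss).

q = 6; profit = $82

Tabulate TR − TC: q=0: -30; q=1: -16; q=2: 9; q=3: 34; q=4: 61; q=5: 78; q=6: 82; q=7: 68.
Profit is maximized at q = 6. AVC there is 170/6 = $28.33 ≤ P, so producing beats shutting down (which would give -$30).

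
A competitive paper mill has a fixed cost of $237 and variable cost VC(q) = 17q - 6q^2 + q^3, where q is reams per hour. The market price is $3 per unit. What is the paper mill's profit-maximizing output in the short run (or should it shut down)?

From TC, MC = TC'(q) = 17 - 12q + 3q^2 and AVC = VC/q = 17 - 6q + q^2.
The AVC parabola has its vertex at q = 6/2 = 3, where AVC = 17 - 6·3 + 3^2 = $8.
With P < min AVC ($3 < $8), every unit sold adds to the loss.
Best response: produce nothing and absorb the $237 fixed cost.

Shut down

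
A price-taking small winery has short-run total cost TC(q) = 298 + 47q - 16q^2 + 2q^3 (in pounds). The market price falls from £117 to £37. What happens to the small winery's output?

MC = 47 - 32q + 6q^2; the shutdown threshold is min AVC = £15 (at q = 4).
With P = £117 above the shutdown price, P = MC gives q = 7.
At P = £37 ≥ min AVC, set P = MC: q = 5. The firm stays open but cuts output.

Output falls from 7 to 5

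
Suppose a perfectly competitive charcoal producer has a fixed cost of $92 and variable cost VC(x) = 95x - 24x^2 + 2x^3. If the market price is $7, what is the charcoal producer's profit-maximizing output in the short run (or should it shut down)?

Shut down

From TC, MC = TC'(x) = 95 - 48x + 6x^2 and AVC = VC/x = 95 - 24x + 2x^2.
AVC hits its minimum where MC = AVC, at x = 6, giving min AVC = 95 - 24·6 + 2·6^2 = $23.
With P < min AVC ($7 < $23), every unit sold adds to the loss.
Best response: produce nothing and absorb the $92 fixed cost.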